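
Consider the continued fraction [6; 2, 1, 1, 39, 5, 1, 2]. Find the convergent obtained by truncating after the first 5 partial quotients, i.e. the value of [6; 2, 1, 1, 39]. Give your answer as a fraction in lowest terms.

1267/198

Build up convergents one term at a time:
a_0 = 6: 6/1
a_1 = 2: 13/2
a_2 = 1: 19/3
a_3 = 1: 32/5
a_4 = 39: 1267/198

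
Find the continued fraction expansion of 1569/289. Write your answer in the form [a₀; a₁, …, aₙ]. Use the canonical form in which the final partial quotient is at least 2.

Repeatedly divide and take the remainder:
1569 ÷ 289 → quotient 5, remainder 124
289 ÷ 124 → quotient 2, remainder 41
124 ÷ 41 → quotient 3, remainder 1
41 ÷ 1 → quotient 41, remainder 0

[5; 2, 3, 41]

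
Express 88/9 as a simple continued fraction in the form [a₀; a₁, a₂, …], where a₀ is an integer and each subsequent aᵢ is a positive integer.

88 = 9·9 + 7, so a_0 = 9
9 = 1·7 + 2, so a_1 = 1
7 = 3·2 + 1, so a_2 = 3
2 = 2·1 + 0, so a_3 = 2

[9; 1, 3, 2]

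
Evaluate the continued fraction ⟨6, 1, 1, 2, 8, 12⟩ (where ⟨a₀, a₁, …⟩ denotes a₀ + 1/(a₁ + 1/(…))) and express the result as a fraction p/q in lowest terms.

3357/509

Build up convergents one term at a time:
a_0 = 6: 6/1
a_1 = 1: 7/1
a_2 = 1: 13/2
a_3 = 2: 33/5
a_4 = 8: 277/42
a_5 = 12: 3357/509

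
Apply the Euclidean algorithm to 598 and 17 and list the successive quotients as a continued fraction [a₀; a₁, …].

[35; 5, 1, 2]

Run the Euclidean algorithm, recording each quotient:
⌊598/17⌋ = 35, remainder 3
⌊17/3⌋ = 5, remainder 2
⌊3/2⌋ = 1, remainder 1
⌊2/1⌋ = 2, remainder 0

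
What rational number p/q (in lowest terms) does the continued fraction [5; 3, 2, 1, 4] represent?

249/47

Build up convergents one term at a time:
a_0 = 5: 5/1
a_1 = 3: 16/3
a_2 = 2: 37/7
a_3 = 1: 53/10
a_4 = 4: 249/47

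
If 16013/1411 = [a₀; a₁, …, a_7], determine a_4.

⌊16013/1411⌋ = 11, remainder 492
⌊1411/492⌋ = 2, remainder 427
⌊492/427⌋ = 1, remainder 65
⌊427/65⌋ = 6, remainder 37
⌊65/37⌋ = 1, remainder 28

1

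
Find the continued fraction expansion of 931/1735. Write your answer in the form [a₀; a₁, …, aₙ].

[0; 1, 1, 6, 3, 42]

Apply division with remainder until the remainder is 0:
⌊931/1735⌋ = 0, remainder 931
⌊1735/931⌋ = 1, remainder 804
⌊931/804⌋ = 1, remainder 127
⌊804/127⌋ = 6, remainder 42
⌊127/42⌋ = 3, remainder 1
⌊42/1⌋ = 42, remainder 0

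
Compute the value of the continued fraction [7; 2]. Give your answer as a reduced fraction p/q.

Build up convergents one term at a time:
a_0 = 7: 7/1
a_1 = 2: 15/2

15/2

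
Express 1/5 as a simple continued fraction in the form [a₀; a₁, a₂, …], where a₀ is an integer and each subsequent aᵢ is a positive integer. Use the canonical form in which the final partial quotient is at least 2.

Repeatedly divide and take the remainder:
⌊1/5⌋ = 0, remainder 1
⌊5/1⌋ = 5, remainder 0

[0; 5]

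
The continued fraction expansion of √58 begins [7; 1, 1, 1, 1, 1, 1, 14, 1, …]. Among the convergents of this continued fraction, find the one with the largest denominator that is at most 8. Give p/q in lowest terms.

61/8

a_0 = 7: 7/1  (≤ bound)
a_1 = 1: 8/1  (≤ bound)
a_2 = 1: 15/2  (≤ bound)
a_3 = 1: 23/3  (≤ bound)
a_4 = 1: 38/5  (≤ bound)
a_5 = 1: 61/8  (≤ bound)
a_6 = 1: 99/13  (> 8, stop)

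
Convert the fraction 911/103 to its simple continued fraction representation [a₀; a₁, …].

[8; 1, 5, 2, 3, 2]

Repeatedly divide and take the remainder:
⌊911/103⌋ = 8, remainder 87
⌊103/87⌋ = 1, remainder 16
⌊87/16⌋ = 5, remainder 7
⌊16/7⌋ = 2, remainder 2
⌊7/2⌋ = 3, remainder 1
⌊2/1⌋ = 2, remainder 0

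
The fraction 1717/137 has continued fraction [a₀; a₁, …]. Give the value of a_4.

9

Repeatedly divide and take the remainder:
1717 = 12·137 + 73, so a_0 = 12
137 = 1·73 + 64, so a_1 = 1
73 = 1·64 + 9, so a_2 = 1
64 = 7·9 + 1, so a_3 = 7
9 = 9·1 + 0, so a_4 = 9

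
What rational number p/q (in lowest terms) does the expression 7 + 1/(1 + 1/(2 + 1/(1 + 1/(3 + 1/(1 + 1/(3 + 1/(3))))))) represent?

Build up convergents one term at a time:
a_0 = 7: 7/1
a_1 = 1: 8/1
a_2 = 2: 23/3
a_3 = 1: 31/4
a_4 = 3: 116/15
a_5 = 1: 147/19
a_6 = 3: 557/72
a_7 = 3: 1818/235

1818/235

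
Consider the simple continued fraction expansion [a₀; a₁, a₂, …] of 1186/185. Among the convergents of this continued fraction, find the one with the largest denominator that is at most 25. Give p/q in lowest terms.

a_0 = 6: 6/1  (≤ bound)
a_1 = 2: 13/2  (≤ bound)
a_2 = 2: 32/5  (≤ bound)
a_3 = 3: 109/17  (≤ bound)
a_4 = 3: 359/56  (> 25, stop)

109/17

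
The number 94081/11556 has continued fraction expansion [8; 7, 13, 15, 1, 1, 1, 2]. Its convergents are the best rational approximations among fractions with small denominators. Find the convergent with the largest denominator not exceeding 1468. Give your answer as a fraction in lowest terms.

11292/1387

a_0 = 8: 8/1  (≤ bound)
a_1 = 7: 57/7  (≤ bound)
a_2 = 13: 749/92  (≤ bound)
a_3 = 15: 11292/1387  (≤ bound)
a_4 = 1: 12041/1479  (> 1468, stop)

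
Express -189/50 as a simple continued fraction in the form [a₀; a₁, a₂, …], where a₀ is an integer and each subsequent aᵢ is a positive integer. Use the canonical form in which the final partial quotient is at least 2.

[-4; 4, 1, 1, 5]

Run the Euclidean algorithm, recording each quotient:
-189 = -4·50 + 11, so a_0 = -4
50 = 4·11 + 6, so a_1 = 4
11 = 1·6 + 5, so a_2 = 1
6 = 1·5 + 1, so a_3 = 1
5 = 5·1 + 0, so a_4 = 5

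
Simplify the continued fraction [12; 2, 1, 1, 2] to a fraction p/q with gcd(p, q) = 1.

a_0 = 12: 12/1
a_1 = 2: 25/2
a_2 = 1: 37/3
a_3 = 1: 62/5
a_4 = 2: 161/13

161/13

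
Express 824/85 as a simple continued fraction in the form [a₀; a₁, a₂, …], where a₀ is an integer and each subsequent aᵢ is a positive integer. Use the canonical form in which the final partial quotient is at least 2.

Repeatedly divide and take the remainder:
⌊824/85⌋ = 9, remainder 59
⌊85/59⌋ = 1, remainder 26
⌊59/26⌋ = 2, remainder 7
⌊26/7⌋ = 3, remainder 5
⌊7/5⌋ = 1, remainder 2
⌊5/2⌋ = 2, remainder 1
⌊2/1⌋ = 2, remainder 0

[9; 1, 2, 3, 1, 2, 2]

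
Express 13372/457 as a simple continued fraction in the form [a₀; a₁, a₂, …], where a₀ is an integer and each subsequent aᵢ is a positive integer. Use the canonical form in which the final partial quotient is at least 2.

Run the Euclidean algorithm, recording each quotient:
⌊13372/457⌋ = 29, remainder 119
⌊457/119⌋ = 3, remainder 100
⌊119/100⌋ = 1, remainder 19
⌊100/19⌋ = 5, remainder 5
⌊19/5⌋ = 3, remainder 4
⌊5/4⌋ = 1, remainder 1
⌊4/1⌋ = 4, remainder 0

[29; 3, 1, 5, 3, 1, 4]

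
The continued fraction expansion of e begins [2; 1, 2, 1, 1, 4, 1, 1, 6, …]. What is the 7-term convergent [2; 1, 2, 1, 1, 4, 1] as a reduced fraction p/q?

106/39

a_0 = 2: 2/1
a_1 = 1: 3/1
a_2 = 2: 8/3
a_3 = 1: 11/4
a_4 = 1: 19/7
a_5 = 4: 87/32
a_6 = 1: 106/39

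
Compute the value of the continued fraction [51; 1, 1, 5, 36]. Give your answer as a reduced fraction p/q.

a_0 = 51: 51/1
a_1 = 1: 52/1
a_2 = 1: 103/2
a_3 = 5: 567/11
a_4 = 36: 20515/398

20515/398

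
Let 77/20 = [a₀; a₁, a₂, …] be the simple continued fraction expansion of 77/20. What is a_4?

2

Repeatedly divide and take the remainder:
77 ÷ 20 → quotient 3, remainder 17
20 ÷ 17 → quotient 1, remainder 3
17 ÷ 3 → quotient 5, remainder 2
3 ÷ 2 → quotient 1, remainder 1
2 ÷ 1 → quotient 2, remainder 0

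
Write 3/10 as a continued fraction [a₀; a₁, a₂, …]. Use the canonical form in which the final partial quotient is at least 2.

3 = 0·10 + 3, so a_0 = 0
10 = 3·3 + 1, so a_1 = 3
3 = 3·1 + 0, so a_2 = 3

[0; 3, 3]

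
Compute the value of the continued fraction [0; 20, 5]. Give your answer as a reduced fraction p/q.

a_0 = 0: 0/1
a_1 = 20: 1/20
a_2 = 5: 5/101

5/101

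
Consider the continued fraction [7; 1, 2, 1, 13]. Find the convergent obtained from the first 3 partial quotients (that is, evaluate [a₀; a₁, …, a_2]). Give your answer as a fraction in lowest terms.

Collapse the nested fraction from the inside out:
Start with 2.
1 + 1/(2/1) = 1 + 1/2 = 3/2
7 + 1/(3/2) = 7 + 2/3 = 23/3

23/3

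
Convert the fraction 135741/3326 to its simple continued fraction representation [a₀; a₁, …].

135741 = 40·3326 + 2701, so a_0 = 40
3326 = 1·2701 + 625, so a_1 = 1
2701 = 4·625 + 201, so a_2 = 4
625 = 3·201 + 22, so a_3 = 3
201 = 9·22 + 3, so a_4 = 9
22 = 7·3 + 1, so a_5 = 7
3 = 3·1 + 0, so a_6 = 3

[40; 1, 4, 3, 9, 7, 3]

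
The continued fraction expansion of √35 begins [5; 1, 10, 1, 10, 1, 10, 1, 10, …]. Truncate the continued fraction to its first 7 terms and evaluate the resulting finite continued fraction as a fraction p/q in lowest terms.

9235/1561

a_0 = 5: 5/1
a_1 = 1: 6/1
a_2 = 10: 65/11
a_3 = 1: 71/12
a_4 = 10: 775/131
a_5 = 1: 846/143
a_6 = 10: 9235/1561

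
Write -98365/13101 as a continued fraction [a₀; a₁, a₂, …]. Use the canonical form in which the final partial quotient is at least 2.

[-8; 2, 29, 1, 29, 1, 2, 2]

-98365 ÷ 13101 → quotient -8, remainder 6443
13101 ÷ 6443 → quotient 2, remainder 215
6443 ÷ 215 → quotient 29, remainder 208
215 ÷ 208 → quotient 1, remainder 7
208 ÷ 7 → quotient 29, remainder 5
7 ÷ 5 → quotient 1, remainder 2
5 ÷ 2 → quotient 2, remainder 1
2 ÷ 1 → quotient 2, remainder 0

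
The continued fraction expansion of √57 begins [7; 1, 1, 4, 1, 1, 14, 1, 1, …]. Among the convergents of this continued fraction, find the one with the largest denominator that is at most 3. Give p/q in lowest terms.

15/2

List convergents until the denominator exceeds the bound:
a_0 = 7: 7/1  (≤ bound)
a_1 = 1: 8/1  (≤ bound)
a_2 = 1: 15/2  (≤ bound)
a_3 = 4: 68/9  (> 3, stop)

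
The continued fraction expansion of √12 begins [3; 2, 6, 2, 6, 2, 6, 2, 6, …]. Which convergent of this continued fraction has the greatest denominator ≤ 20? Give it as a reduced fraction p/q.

45/13

List convergents until the denominator exceeds the bound:
a_0 = 3: 3/1  (≤ bound)
a_1 = 2: 7/2  (≤ bound)
a_2 = 6: 45/13  (≤ bound)
a_3 = 2: 97/28  (> 20, stop)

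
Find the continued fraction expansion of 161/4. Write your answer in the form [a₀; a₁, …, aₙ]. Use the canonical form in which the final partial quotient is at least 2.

[40; 4]

⌊161/4⌋ = 40, remainder 1
⌊4/1⌋ = 4, remainder 0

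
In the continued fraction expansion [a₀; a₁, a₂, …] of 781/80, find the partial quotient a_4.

Apply division with remainder until the remainder is 0:
⌊781/80⌋ = 9, remainder 61
⌊80/61⌋ = 1, remainder 19
⌊61/19⌋ = 3, remainder 4
⌊19/4⌋ = 4, remainder 3
⌊4/3⌋ = 1, remainder 1

1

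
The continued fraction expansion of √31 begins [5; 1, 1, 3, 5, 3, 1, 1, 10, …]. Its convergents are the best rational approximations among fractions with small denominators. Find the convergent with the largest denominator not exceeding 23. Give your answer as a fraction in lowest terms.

39/7

List convergents until the denominator exceeds the bound:
a_0 = 5: 5/1  (≤ bound)
a_1 = 1: 6/1  (≤ bound)
a_2 = 1: 11/2  (≤ bound)
a_3 = 3: 39/7  (≤ bound)
a_4 = 5: 206/37  (> 23, stop)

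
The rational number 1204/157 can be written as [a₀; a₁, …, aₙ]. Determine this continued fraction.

⌊1204/157⌋ = 7, remainder 105
⌊157/105⌋ = 1, remainder 52
⌊105/52⌋ = 2, remainder 1
⌊52/1⌋ = 52, remainder 0

[7; 1, 2, 52]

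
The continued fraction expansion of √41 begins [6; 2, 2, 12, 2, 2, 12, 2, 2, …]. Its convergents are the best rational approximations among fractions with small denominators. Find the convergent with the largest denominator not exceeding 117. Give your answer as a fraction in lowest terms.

397/62

List convergents until the denominator exceeds the bound:
a_0 = 6: 6/1  (≤ bound)
a_1 = 2: 13/2  (≤ bound)
a_2 = 2: 32/5  (≤ bound)
a_3 = 12: 397/62  (≤ bound)
a_4 = 2: 826/129  (> 117, stop)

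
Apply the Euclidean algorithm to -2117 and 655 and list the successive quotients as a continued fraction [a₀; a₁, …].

-2117 = -4·655 + 503, so a_0 = -4
655 = 1·503 + 152, so a_1 = 1
503 = 3·152 + 47, so a_2 = 3
152 = 3·47 + 11, so a_3 = 3
47 = 4·11 + 3, so a_4 = 4
11 = 3·3 + 2, so a_5 = 3
3 = 1·2 + 1, so a_6 = 1
2 = 2·1 + 0, so a_7 = 2

[-4; 1, 3, 3, 4, 3, 1, 2]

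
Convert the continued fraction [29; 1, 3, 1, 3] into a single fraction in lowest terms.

Start with 3.
1 + 1/(3/1) = 1 + 1/3 = 4/3
3 + 1/(4/3) = 3 + 3/4 = 15/4
1 + 1/(15/4) = 1 + 4/15 = 19/15
29 + 1/(19/15) = 29 + 15/19 = 566/19

566/19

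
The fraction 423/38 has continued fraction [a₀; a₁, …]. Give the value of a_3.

1

⌊423/38⌋ = 11, remainder 5
⌊38/5⌋ = 7, remainder 3
⌊5/3⌋ = 1, remainder 2
⌊3/2⌋ = 1, remainder 1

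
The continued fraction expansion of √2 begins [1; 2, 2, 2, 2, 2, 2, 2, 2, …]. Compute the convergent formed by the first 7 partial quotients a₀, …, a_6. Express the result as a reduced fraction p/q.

Work from the innermost term outward:
Start with 2.
2 + 1/(2/1) = 2 + 1/2 = 5/2
2 + 1/(5/2) = 2 + 2/5 = 12/5
2 + 1/(12/5) = 2 + 5/12 = 29/12
2 + 1/(29/12) = 2 + 12/29 = 70/29
2 + 1/(70/29) = 2 + 29/70 = 169/70
1 + 1/(169/70) = 1 + 70/169 = 239/169

239/169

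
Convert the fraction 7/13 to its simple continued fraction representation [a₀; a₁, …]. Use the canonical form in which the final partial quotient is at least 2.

[0; 1, 1, 6]

7 ÷ 13 → quotient 0, remainder 7
13 ÷ 7 → quotient 1, remainder 6
7 ÷ 6 → quotient 1, remainder 1
6 ÷ 1 → quotient 6, remainder 0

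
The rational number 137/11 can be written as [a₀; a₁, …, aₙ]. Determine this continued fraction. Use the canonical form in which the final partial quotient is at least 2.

137 = 12·11 + 5, so a_0 = 12
11 = 2·5 + 1, so a_1 = 2
5 = 5·1 + 0, so a_2 = 5

[12; 2, 5]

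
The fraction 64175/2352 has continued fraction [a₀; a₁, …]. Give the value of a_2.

Run the Euclidean algorithm, recording each quotient:
64175 = 27·2352 + 671, so a_0 = 27
2352 = 3·671 + 339, so a_1 = 3
671 = 1·339 + 332, so a_2 = 1

1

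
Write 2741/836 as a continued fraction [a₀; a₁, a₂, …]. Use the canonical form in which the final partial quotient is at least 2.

Run the Euclidean algorithm, recording each quotient:
2741 ÷ 836 → quotient 3, remainder 233
836 ÷ 233 → quotient 3, remainder 137
233 ÷ 137 → quotient 1, remainder 96
137 ÷ 96 → quotient 1, remainder 41
96 ÷ 41 → quotient 2, remainder 14
41 ÷ 14 → quotient 2, remainder 13
14 ÷ 13 → quotient 1, remainder 1
13 ÷ 1 → quotient 13, remainder 0

[3; 3, 1, 1, 2, 2, 1, 13]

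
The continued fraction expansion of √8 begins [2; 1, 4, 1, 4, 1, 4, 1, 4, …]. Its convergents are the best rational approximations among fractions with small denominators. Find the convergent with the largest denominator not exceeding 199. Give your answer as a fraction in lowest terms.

478/169

a_0 = 2: 2/1  (≤ bound)
a_1 = 1: 3/1  (≤ bound)
a_2 = 4: 14/5  (≤ bound)
a_3 = 1: 17/6  (≤ bound)
a_4 = 4: 82/29  (≤ bound)
a_5 = 1: 99/35  (≤ bound)
a_6 = 4: 478/169  (≤ bound)
a_7 = 1: 577/204  (> 199, stop)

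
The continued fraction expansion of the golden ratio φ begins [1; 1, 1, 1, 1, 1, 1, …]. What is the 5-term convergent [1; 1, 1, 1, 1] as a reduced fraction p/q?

8/5

Work from the innermost term outward:
Start with 1.
1 + 1/(1/1) = 1 + 1/1 = 2/1
1 + 1/(2/1) = 1 + 1/2 = 3/2
1 + 1/(3/2) = 1 + 2/3 = 5/3
1 + 1/(5/3) = 1 + 3/5 = 8/5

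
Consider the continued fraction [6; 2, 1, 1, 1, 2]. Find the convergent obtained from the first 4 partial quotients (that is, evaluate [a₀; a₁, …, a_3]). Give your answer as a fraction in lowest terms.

Start with 1.
1 + 1/(1/1) = 1 + 1/1 = 2/1
2 + 1/(2/1) = 2 + 1/2 = 5/2
6 + 1/(5/2) = 6 + 2/5 = 32/5

32/5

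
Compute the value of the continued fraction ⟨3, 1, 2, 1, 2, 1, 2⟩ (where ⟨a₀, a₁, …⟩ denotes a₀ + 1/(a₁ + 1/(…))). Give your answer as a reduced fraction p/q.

a_0 = 3: 3/1
a_1 = 1: 4/1
a_2 = 2: 11/3
a_3 = 1: 15/4
a_4 = 2: 41/11
a_5 = 1: 56/15
a_6 = 2: 153/41

153/41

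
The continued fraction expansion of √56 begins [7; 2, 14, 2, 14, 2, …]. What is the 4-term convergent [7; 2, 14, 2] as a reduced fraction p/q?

Start with 2.
14 + 1/(2/1) = 14 + 1/2 = 29/2
2 + 1/(29/2) = 2 + 2/29 = 60/29
7 + 1/(60/29) = 7 + 29/60 = 449/60

449/60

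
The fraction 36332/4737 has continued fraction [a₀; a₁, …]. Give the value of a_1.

36332 ÷ 4737 → quotient 7, remainder 3173
4737 ÷ 3173 → quotient 1, remainder 1564

1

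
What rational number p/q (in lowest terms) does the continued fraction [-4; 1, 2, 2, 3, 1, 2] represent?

Build up convergents one term at a time:
a_0 = -4: -4/1
a_1 = 1: -3/1
a_2 = 2: -10/3
a_3 = 2: -23/7
a_4 = 3: -79/24
a_5 = 1: -102/31
a_6 = 2: -283/86

-283/86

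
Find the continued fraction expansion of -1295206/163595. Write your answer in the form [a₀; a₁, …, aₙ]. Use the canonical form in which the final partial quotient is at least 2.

-1295206 ÷ 163595 → quotient -8, remainder 13554
163595 ÷ 13554 → quotient 12, remainder 947
13554 ÷ 947 → quotient 14, remainder 296
947 ÷ 296 → quotient 3, remainder 59
296 ÷ 59 → quotient 5, remainder 1
59 ÷ 1 → quotient 59, remainder 0

[-8; 12, 14, 3, 5, 59]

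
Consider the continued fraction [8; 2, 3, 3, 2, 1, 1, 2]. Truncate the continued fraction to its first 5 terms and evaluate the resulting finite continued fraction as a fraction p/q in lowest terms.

Start with 2.
3 + 1/(2/1) = 3 + 1/2 = 7/2
3 + 1/(7/2) = 3 + 2/7 = 23/7
2 + 1/(23/7) = 2 + 7/23 = 53/23
8 + 1/(53/23) = 8 + 23/53 = 447/53

447/53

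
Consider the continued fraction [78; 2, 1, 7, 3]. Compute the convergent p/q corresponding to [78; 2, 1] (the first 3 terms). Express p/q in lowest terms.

Start with 1.
2 + 1/(1/1) = 2 + 1/1 = 3/1
78 + 1/(3/1) = 78 + 1/3 = 235/3

235/3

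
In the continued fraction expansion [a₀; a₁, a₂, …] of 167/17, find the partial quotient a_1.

1

Run the Euclidean algorithm, recording each quotient:
167 ÷ 17 → quotient 9, remainder 14
17 ÷ 14 → quotient 1, remainder 3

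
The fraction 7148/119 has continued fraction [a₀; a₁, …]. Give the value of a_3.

7

7148 ÷ 119 → quotient 60, remainder 8
119 ÷ 8 → quotient 14, remainder 7
8 ÷ 7 → quotient 1, remainder 1
7 ÷ 1 → quotient 7, remainder 0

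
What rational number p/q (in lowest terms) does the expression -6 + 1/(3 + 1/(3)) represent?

Start with 3.
3 + 1/(3/1) = 3 + 1/3 = 10/3
-6 + 1/(10/3) = -6 + 3/10 = -57/10

-57/10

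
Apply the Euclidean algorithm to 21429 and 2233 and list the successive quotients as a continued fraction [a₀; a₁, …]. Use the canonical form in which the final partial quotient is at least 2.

Apply division with remainder until the remainder is 0:
⌊21429/2233⌋ = 9, remainder 1332
⌊2233/1332⌋ = 1, remainder 901
⌊1332/901⌋ = 1, remainder 431
⌊901/431⌋ = 2, remainder 39
⌊431/39⌋ = 11, remainder 2
⌊39/2⌋ = 19, remainder 1
⌊2/1⌋ = 2, remainder 0

[9; 1, 1, 2, 11, 19, 2]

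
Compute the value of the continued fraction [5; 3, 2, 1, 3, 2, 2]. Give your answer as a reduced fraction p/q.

a_0 = 5: 5/1
a_1 = 3: 16/3
a_2 = 2: 37/7
a_3 = 1: 53/10
a_4 = 3: 196/37
a_5 = 2: 445/84
a_6 = 2: 1086/205

1086/205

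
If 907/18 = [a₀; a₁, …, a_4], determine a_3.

1

⌊907/18⌋ = 50, remainder 7
⌊18/7⌋ = 2, remainder 4
⌊7/4⌋ = 1, remainder 3
⌊4/3⌋ = 1, remainder 1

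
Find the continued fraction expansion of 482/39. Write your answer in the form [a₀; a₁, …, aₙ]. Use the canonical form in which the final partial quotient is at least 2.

482 = 12·39 + 14, so a_0 = 12
39 = 2·14 + 11, so a_1 = 2
14 = 1·11 + 3, so a_2 = 1
11 = 3·3 + 2, so a_3 = 3
3 = 1·2 + 1, so a_4 = 1
2 = 2·1 + 0, so a_5 = 2

[12; 2, 1, 3, 1, 2]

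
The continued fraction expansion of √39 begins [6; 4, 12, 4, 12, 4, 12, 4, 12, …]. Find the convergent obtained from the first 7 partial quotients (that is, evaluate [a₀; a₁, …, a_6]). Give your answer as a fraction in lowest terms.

Start with 12.
4 + 1/(12/1) = 4 + 1/12 = 49/12
12 + 1/(49/12) = 12 + 12/49 = 600/49
4 + 1/(600/49) = 4 + 49/600 = 2449/600
12 + 1/(2449/600) = 12 + 600/2449 = 29988/2449
4 + 1/(29988/2449) = 4 + 2449/29988 = 122401/29988
6 + 1/(122401/29988) = 6 + 29988/122401 = 764394/122401

764394/122401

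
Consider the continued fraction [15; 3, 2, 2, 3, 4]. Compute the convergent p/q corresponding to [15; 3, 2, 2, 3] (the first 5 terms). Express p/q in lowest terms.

Build up convergents one term at a time:
a_0 = 15: 15/1
a_1 = 3: 46/3
a_2 = 2: 107/7
a_3 = 2: 260/17
a_4 = 3: 887/58

887/58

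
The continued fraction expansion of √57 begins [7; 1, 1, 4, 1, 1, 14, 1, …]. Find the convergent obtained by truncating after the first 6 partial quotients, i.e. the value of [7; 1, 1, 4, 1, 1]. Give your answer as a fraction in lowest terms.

151/20

Work from the innermost term outward:
Start with 1.
1 + 1/(1/1) = 1 + 1/1 = 2/1
4 + 1/(2/1) = 4 + 1/2 = 9/2
1 + 1/(9/2) = 1 + 2/9 = 11/9
1 + 1/(11/9) = 1 + 9/11 = 20/11
7 + 1/(20/11) = 7 + 11/20 = 151/20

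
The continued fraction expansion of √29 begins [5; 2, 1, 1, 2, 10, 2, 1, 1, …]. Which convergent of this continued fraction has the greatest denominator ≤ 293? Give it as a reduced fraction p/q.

1524/283

List convergents until the denominator exceeds the bound:
a_0 = 5: 5/1  (≤ bound)
a_1 = 2: 11/2  (≤ bound)
a_2 = 1: 16/3  (≤ bound)
a_3 = 1: 27/5  (≤ bound)
a_4 = 2: 70/13  (≤ bound)
a_5 = 10: 727/135  (≤ bound)
a_6 = 2: 1524/283  (≤ bound)
a_7 = 1: 2251/418  (> 293, stop)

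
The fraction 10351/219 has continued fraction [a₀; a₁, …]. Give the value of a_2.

Apply division with remainder until the remainder is 0:
10351 ÷ 219 → quotient 47, remainder 58
219 ÷ 58 → quotient 3, remainder 45
58 ÷ 45 → quotient 1, remainder 13

1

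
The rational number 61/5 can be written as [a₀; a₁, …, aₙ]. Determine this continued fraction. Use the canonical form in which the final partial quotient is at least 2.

61 = 12·5 + 1, so a_0 = 12
5 = 5·1 + 0, so a_1 = 5

[12; 5]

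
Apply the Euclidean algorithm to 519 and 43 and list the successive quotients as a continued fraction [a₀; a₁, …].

[12; 14, 3]

519 ÷ 43 → quotient 12, remainder 3
43 ÷ 3 → quotient 14, remainder 1
3 ÷ 1 → quotient 3, remainder 0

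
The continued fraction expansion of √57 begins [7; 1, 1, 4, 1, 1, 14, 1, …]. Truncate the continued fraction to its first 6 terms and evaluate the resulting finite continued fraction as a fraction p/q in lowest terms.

151/20

a_0 = 7: 7/1
a_1 = 1: 8/1
a_2 = 1: 15/2
a_3 = 4: 68/9
a_4 = 1: 83/11
a_5 = 1: 151/20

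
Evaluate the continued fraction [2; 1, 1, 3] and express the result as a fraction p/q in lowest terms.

Build up convergents one term at a time:
a_0 = 2: 2/1
a_1 = 1: 3/1
a_2 = 1: 5/2
a_3 = 3: 18/7

18/7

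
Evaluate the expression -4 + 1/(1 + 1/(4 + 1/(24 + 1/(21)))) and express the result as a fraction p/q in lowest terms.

a_0 = -4: -4/1
a_1 = 1: -3/1
a_2 = 4: -16/5
a_3 = 24: -387/121
a_4 = 21: -8143/2546

-8143/2546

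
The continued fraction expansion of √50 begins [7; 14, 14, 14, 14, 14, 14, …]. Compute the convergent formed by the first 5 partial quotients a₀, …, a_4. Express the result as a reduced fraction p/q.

Compute successive convergents:
a_0 = 7: 7/1
a_1 = 14: 99/14
a_2 = 14: 1393/197
a_3 = 14: 19601/2772
a_4 = 14: 275807/39005

275807/39005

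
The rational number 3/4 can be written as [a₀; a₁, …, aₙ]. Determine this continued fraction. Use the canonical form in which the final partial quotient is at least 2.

[0; 1, 3]

3 = 0·4 + 3, so a_0 = 0
4 = 1·3 + 1, so a_1 = 1
3 = 3·1 + 0, so a_2 = 3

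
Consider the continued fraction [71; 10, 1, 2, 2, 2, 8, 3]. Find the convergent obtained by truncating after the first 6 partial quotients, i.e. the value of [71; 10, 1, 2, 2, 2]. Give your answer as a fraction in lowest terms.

12939/182

Start with 2.
2 + 1/(2/1) = 2 + 1/2 = 5/2
2 + 1/(5/2) = 2 + 2/5 = 12/5
1 + 1/(12/5) = 1 + 5/12 = 17/12
10 + 1/(17/12) = 10 + 12/17 = 182/17
71 + 1/(182/17) = 71 + 17/182 = 12939/182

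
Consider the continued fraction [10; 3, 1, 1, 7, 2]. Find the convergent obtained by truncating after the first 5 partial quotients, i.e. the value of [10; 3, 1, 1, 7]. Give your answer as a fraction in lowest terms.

545/53

Start with 7.
1 + 1/(7/1) = 1 + 1/7 = 8/7
1 + 1/(8/7) = 1 + 7/8 = 15/8
3 + 1/(15/8) = 3 + 8/15 = 53/15
10 + 1/(53/15) = 10 + 15/53 = 545/53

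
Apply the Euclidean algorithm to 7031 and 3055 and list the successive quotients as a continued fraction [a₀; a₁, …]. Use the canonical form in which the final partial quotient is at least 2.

[2; 3, 3, 6, 2, 22]

Apply division with remainder until the remainder is 0:
7031 = 2·3055 + 921, so a_0 = 2
3055 = 3·921 + 292, so a_1 = 3
921 = 3·292 + 45, so a_2 = 3
292 = 6·45 + 22, so a_3 = 6
45 = 2·22 + 1, so a_4 = 2
22 = 22·1 + 0, so a_5 = 22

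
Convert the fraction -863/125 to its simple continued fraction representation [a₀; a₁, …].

Repeatedly divide and take the remainder:
⌊-863/125⌋ = -7, remainder 12
⌊125/12⌋ = 10, remainder 5
⌊12/5⌋ = 2, remainder 2
⌊5/2⌋ = 2, remainder 1
⌊2/1⌋ = 2, remainder 0

[-7; 10, 2, 2, 2]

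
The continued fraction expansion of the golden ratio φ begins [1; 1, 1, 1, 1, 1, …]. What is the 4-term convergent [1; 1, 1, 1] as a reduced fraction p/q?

5/3

Build up convergents one term at a time:
a_0 = 1: 1/1
a_1 = 1: 2/1
a_2 = 1: 3/2
a_3 = 1: 5/3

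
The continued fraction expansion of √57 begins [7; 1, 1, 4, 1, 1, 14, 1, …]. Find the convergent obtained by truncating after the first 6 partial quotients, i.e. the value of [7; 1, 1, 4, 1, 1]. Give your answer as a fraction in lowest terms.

Collapse the nested fraction from the inside out:
Start with 1.
1 + 1/(1/1) = 1 + 1/1 = 2/1
4 + 1/(2/1) = 4 + 1/2 = 9/2
1 + 1/(9/2) = 1 + 2/9 = 11/9
1 + 1/(11/9) = 1 + 9/11 = 20/11
7 + 1/(20/11) = 7 + 11/20 = 151/20

151/20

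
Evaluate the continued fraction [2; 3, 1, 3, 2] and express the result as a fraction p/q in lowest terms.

77/34

Start with 2.
3 + 1/(2/1) = 3 + 1/2 = 7/2
1 + 1/(7/2) = 1 + 2/7 = 9/7
3 + 1/(9/7) = 3 + 7/9 = 34/9
2 + 1/(34/9) = 2 + 9/34 = 77/34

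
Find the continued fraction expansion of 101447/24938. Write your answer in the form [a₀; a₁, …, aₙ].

[4; 14, 1, 2, 2, 12, 3, 6]

⌊101447/24938⌋ = 4, remainder 1695
⌊24938/1695⌋ = 14, remainder 1208
⌊1695/1208⌋ = 1, remainder 487
⌊1208/487⌋ = 2, remainder 234
⌊487/234⌋ = 2, remainder 19
⌊234/19⌋ = 12, remainder 6
⌊19/6⌋ = 3, remainder 1
⌊6/1⌋ = 6, remainder 0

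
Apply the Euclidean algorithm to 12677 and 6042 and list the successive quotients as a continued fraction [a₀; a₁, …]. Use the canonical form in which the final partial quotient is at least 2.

Apply division with remainder until the remainder is 0:
12677 ÷ 6042 → quotient 2, remainder 593
6042 ÷ 593 → quotient 10, remainder 112
593 ÷ 112 → quotient 5, remainder 33
112 ÷ 33 → quotient 3, remainder 13
33 ÷ 13 → quotient 2, remainder 7
13 ÷ 7 → quotient 1, remainder 6
7 ÷ 6 → quotient 1, remainder 1
6 ÷ 1 → quotient 6, remainder 0

[2; 10, 5, 3, 2, 1, 1, 6]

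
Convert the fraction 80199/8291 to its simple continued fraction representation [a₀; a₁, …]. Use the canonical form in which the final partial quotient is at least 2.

80199 ÷ 8291 → quotient 9, remainder 5580
8291 ÷ 5580 → quotient 1, remainder 2711
5580 ÷ 2711 → quotient 2, remainder 158
2711 ÷ 158 → quotient 17, remainder 25
158 ÷ 25 → quotient 6, remainder 8
25 ÷ 8 → quotient 3, remainder 1
8 ÷ 1 → quotient 8, remainder 0

[9; 1, 2, 17, 6, 3, 8]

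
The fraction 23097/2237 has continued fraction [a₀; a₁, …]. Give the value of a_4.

Repeatedly divide and take the remainder:
23097 ÷ 2237 → quotient 10, remainder 727
2237 ÷ 727 → quotient 3, remainder 56
727 ÷ 56 → quotient 12, remainder 55
56 ÷ 55 → quotient 1, remainder 1
55 ÷ 1 → quotient 55, remainder 0

55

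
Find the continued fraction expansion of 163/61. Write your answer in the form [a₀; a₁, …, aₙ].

[2; 1, 2, 20]

⌊163/61⌋ = 2, remainder 41
⌊61/41⌋ = 1, remainder 20
⌊41/20⌋ = 2, remainder 1
⌊20/1⌋ = 20, remainder 0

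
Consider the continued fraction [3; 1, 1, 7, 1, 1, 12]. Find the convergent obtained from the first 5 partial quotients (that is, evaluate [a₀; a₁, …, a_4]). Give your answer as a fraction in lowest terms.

Start with 1.
7 + 1/(1/1) = 7 + 1/1 = 8/1
1 + 1/(8/1) = 1 + 1/8 = 9/8
1 + 1/(9/8) = 1 + 8/9 = 17/9
3 + 1/(17/9) = 3 + 9/17 = 60/17

60/17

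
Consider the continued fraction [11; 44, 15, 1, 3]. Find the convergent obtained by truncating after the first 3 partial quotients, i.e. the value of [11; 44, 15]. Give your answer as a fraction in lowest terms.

7286/661

a_0 = 11: 11/1
a_1 = 44: 485/44
a_2 = 15: 7286/661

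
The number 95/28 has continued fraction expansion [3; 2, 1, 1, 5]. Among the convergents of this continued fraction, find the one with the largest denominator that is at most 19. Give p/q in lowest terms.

a_0 = 3: 3/1  (≤ bound)
a_1 = 2: 7/2  (≤ bound)
a_2 = 1: 10/3  (≤ bound)
a_3 = 1: 17/5  (≤ bound)
a_4 = 5: 95/28  (> 19, stop)

17/5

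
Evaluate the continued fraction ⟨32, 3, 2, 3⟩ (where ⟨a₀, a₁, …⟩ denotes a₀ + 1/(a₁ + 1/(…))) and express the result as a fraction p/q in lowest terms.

775/24

Use the convergent recurrence hₖ = aₖ·hₖ₋₁ + hₖ₋₂ (and likewise for the denominators kₖ):
a_0 = 32: 32/1
a_1 = 3: 97/3
a_2 = 2: 226/7
a_3 = 3: 775/24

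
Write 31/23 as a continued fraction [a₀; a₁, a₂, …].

Run the Euclidean algorithm, recording each quotient:
31 ÷ 23 → quotient 1, remainder 8
23 ÷ 8 → quotient 2, remainder 7
8 ÷ 7 → quotient 1, remainder 1
7 ÷ 1 → quotient 7, remainder 0

[1; 2, 1, 7]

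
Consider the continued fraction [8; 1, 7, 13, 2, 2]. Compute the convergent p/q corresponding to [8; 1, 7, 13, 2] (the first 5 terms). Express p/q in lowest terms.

Build up convergents one term at a time:
a_0 = 8: 8/1
a_1 = 1: 9/1
a_2 = 7: 71/8
a_3 = 13: 932/105
a_4 = 2: 1935/218

1935/218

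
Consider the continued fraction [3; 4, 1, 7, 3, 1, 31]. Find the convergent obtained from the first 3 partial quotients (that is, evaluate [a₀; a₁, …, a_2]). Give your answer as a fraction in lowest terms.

16/5

Collapse the nested fraction from the inside out:
Start with 1.
4 + 1/(1/1) = 4 + 1/1 = 5/1
3 + 1/(5/1) = 3 + 1/5 = 16/5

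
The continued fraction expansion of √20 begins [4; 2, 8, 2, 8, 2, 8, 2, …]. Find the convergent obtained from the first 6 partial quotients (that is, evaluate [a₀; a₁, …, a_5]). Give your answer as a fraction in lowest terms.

2889/646

Start with 2.
8 + 1/(2/1) = 8 + 1/2 = 17/2
2 + 1/(17/2) = 2 + 2/17 = 36/17
8 + 1/(36/17) = 8 + 17/36 = 305/36
2 + 1/(305/36) = 2 + 36/305 = 646/305
4 + 1/(646/305) = 4 + 305/646 = 2889/646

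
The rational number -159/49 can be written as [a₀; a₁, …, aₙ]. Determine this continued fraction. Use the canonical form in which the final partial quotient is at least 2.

-159 = -4·49 + 37, so a_0 = -4
49 = 1·37 + 12, so a_1 = 1
37 = 3·12 + 1, so a_2 = 3
12 = 12·1 + 0, so a_3 = 12

[-4; 1, 3, 12]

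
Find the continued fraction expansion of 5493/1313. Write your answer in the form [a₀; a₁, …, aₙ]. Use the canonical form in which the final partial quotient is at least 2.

[4; 5, 2, 4, 3, 8]

5493 = 4·1313 + 241, so a_0 = 4
1313 = 5·241 + 108, so a_1 = 5
241 = 2·108 + 25, so a_2 = 2
108 = 4·25 + 8, so a_3 = 4
25 = 3·8 + 1, so a_4 = 3
8 = 8·1 + 0, so a_5 = 8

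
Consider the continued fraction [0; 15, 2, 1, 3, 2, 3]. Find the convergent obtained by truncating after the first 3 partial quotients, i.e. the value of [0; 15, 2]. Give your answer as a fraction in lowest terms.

2/31

Start with 2.
15 + 1/(2/1) = 15 + 1/2 = 31/2
0 + 1/(31/2) = 0 + 2/31 = 2/31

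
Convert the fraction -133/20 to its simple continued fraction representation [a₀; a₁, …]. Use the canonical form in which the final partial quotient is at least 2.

[-7; 2, 1, 6]

Run the Euclidean algorithm, recording each quotient:
-133 ÷ 20 → quotient -7, remainder 7
20 ÷ 7 → quotient 2, remainder 6
7 ÷ 6 → quotient 1, remainder 1
6 ÷ 1 → quotient 6, remainder 0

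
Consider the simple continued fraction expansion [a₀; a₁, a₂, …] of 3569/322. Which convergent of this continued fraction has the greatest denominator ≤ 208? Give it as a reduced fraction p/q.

List convergents until the denominator exceeds the bound:
a_0 = 11: 11/1  (≤ bound)
a_1 = 11: 122/11  (≤ bound)
a_2 = 1: 133/12  (≤ bound)
a_3 = 12: 1718/155  (≤ bound)
a_4 = 2: 3569/322  (> 208, stop)

1718/155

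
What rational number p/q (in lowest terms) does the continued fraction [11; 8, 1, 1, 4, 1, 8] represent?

Compute successive convergents:
a_0 = 11: 11/1
a_1 = 8: 89/8
a_2 = 1: 100/9
a_3 = 1: 189/17
a_4 = 4: 856/77
a_5 = 1: 1045/94
a_6 = 8: 9216/829

9216/829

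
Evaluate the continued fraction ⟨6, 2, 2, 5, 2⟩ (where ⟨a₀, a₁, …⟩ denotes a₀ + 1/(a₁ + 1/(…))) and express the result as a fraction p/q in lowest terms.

378/59

Starting at the tail and folding back:
Start with 2.
5 + 1/(2/1) = 5 + 1/2 = 11/2
2 + 1/(11/2) = 2 + 2/11 = 24/11
2 + 1/(24/11) = 2 + 11/24 = 59/24
6 + 1/(59/24) = 6 + 24/59 = 378/59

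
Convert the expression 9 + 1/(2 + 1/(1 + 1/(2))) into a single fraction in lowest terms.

75/8

Collapse the nested fraction from the inside out:
Start with 2.
1 + 1/(2/1) = 1 + 1/2 = 3/2
2 + 1/(3/2) = 2 + 2/3 = 8/3
9 + 1/(8/3) = 9 + 3/8 = 75/8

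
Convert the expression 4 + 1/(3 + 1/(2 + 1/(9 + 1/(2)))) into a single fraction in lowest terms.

596/139

a_0 = 4: 4/1
a_1 = 3: 13/3
a_2 = 2: 30/7
a_3 = 9: 283/66
a_4 = 2: 596/139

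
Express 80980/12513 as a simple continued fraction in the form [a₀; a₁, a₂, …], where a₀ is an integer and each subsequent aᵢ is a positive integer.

[6; 2, 8, 3, 12, 9, 2]

80980 ÷ 12513 → quotient 6, remainder 5902
12513 ÷ 5902 → quotient 2, remainder 709
5902 ÷ 709 → quotient 8, remainder 230
709 ÷ 230 → quotient 3, remainder 19
230 ÷ 19 → quotient 12, remainder 2
19 ÷ 2 → quotient 9, remainder 1
2 ÷ 1 → quotient 2, remainder 0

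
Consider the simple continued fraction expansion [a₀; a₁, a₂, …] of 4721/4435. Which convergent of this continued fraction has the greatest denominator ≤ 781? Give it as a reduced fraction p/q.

List convergents until the denominator exceeds the bound:
a_0 = 1: 1/1  (≤ bound)
a_1 = 15: 16/15  (≤ bound)
a_2 = 1: 17/16  (≤ bound)
a_3 = 1: 33/31  (≤ bound)
a_4 = 35: 1172/1101  (> 781, stop)

33/31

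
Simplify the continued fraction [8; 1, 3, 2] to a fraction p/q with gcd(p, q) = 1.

Start with 2.
3 + 1/(2/1) = 3 + 1/2 = 7/2
1 + 1/(7/2) = 1 + 2/7 = 9/7
8 + 1/(9/7) = 8 + 7/9 = 79/9

79/9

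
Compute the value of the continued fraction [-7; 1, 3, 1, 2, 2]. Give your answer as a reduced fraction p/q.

Start with 2.
2 + 1/(2/1) = 2 + 1/2 = 5/2
1 + 1/(5/2) = 1 + 2/5 = 7/5
3 + 1/(7/5) = 3 + 5/7 = 26/7
1 + 1/(26/7) = 1 + 7/26 = 33/26
-7 + 1/(33/26) = -7 + 26/33 = -205/33

-205/33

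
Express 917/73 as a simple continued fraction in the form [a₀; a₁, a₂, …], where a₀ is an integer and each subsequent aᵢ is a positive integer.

[12; 1, 1, 3, 1, 1, 4]

Repeatedly divide and take the remainder:
⌊917/73⌋ = 12, remainder 41
⌊73/41⌋ = 1, remainder 32
⌊41/32⌋ = 1, remainder 9
⌊32/9⌋ = 3, remainder 5
⌊9/5⌋ = 1, remainder 4
⌊5/4⌋ = 1, remainder 1
⌊4/1⌋ = 4, remainder 0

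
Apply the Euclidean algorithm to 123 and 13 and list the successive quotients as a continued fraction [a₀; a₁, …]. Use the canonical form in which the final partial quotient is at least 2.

[9; 2, 6]

123 = 9·13 + 6, so a_0 = 9
13 = 2·6 + 1, so a_1 = 2
6 = 6·1 + 0, so a_2 = 6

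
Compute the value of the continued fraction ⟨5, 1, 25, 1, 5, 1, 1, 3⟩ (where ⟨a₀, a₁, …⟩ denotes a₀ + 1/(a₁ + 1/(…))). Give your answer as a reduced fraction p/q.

7364/1235

Compute successive convergents:
a_0 = 5: 5/1
a_1 = 1: 6/1
a_2 = 25: 155/26
a_3 = 1: 161/27
a_4 = 5: 960/161
a_5 = 1: 1121/188
a_6 = 1: 2081/349
a_7 = 3: 7364/1235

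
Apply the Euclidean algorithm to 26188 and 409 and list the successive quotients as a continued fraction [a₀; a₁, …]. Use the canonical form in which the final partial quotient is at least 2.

[64; 34, 12]

Run the Euclidean algorithm, recording each quotient:
⌊26188/409⌋ = 64, remainder 12
⌊409/12⌋ = 34, remainder 1
⌊12/1⌋ = 12, remainder 0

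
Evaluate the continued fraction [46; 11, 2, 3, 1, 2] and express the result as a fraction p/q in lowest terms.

13181/286

Start with 2.
1 + 1/(2/1) = 1 + 1/2 = 3/2
3 + 1/(3/2) = 3 + 2/3 = 11/3
2 + 1/(11/3) = 2 + 3/11 = 25/11
11 + 1/(25/11) = 11 + 11/25 = 286/25
46 + 1/(286/25) = 46 + 25/286 = 13181/286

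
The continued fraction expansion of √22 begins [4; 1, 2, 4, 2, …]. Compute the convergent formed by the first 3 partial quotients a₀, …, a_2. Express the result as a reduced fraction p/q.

14/3

Compute successive convergents:
a_0 = 4: 4/1
a_1 = 1: 5/1
a_2 = 2: 14/3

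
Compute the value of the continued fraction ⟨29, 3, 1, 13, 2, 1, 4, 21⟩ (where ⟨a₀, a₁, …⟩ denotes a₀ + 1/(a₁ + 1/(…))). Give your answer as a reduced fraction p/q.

490275/16759

Build up convergents one term at a time:
a_0 = 29: 29/1
a_1 = 3: 88/3
a_2 = 1: 117/4
a_3 = 13: 1609/55
a_4 = 2: 3335/114
a_5 = 1: 4944/169
a_6 = 4: 23111/790
a_7 = 21: 490275/16759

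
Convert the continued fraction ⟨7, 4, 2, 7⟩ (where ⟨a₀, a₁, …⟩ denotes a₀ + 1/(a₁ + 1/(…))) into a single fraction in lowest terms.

484/67

Start with 7.
2 + 1/(7/1) = 2 + 1/7 = 15/7
4 + 1/(15/7) = 4 + 7/15 = 67/15
7 + 1/(67/15) = 7 + 15/67 = 484/67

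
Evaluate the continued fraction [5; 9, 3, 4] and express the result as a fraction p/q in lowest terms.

Start with 4.
3 + 1/(4/1) = 3 + 1/4 = 13/4
9 + 1/(13/4) = 9 + 4/13 = 121/13
5 + 1/(121/13) = 5 + 13/121 = 618/121

618/121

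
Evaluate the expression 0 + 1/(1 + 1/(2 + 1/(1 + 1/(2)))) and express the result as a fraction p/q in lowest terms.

a_0 = 0: 0/1
a_1 = 1: 1/1
a_2 = 2: 2/3
a_3 = 1: 3/4
a_4 = 2: 8/11

8/11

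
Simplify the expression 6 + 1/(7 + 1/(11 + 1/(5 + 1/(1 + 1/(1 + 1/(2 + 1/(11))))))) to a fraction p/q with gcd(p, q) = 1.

Build up convergents one term at a time:
a_0 = 6: 6/1
a_1 = 7: 43/7
a_2 = 11: 479/78
a_3 = 5: 2438/397
a_4 = 1: 2917/475
a_5 = 1: 5355/872
a_6 = 2: 13627/2219
a_7 = 11: 155252/25281

155252/25281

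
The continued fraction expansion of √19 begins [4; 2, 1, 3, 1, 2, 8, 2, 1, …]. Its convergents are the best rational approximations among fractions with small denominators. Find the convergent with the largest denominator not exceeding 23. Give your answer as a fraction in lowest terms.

61/14

a_0 = 4: 4/1  (≤ bound)
a_1 = 2: 9/2  (≤ bound)
a_2 = 1: 13/3  (≤ bound)
a_3 = 3: 48/11  (≤ bound)
a_4 = 1: 61/14  (≤ bound)
a_5 = 2: 170/39  (> 23, stop)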